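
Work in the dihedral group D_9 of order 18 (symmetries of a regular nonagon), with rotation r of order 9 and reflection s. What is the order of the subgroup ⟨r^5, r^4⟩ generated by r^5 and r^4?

|⟨r^5⟩| = 9 and |⟨r^4⟩| = 9, so |H| is a multiple of lcm(9, 9) = 9 and divides |G| = 18.
Closing under the operation: H = {e, r, r^2, r^3, r^4, r^5, r^6, r^7, r^8}, so |H| = 9.

9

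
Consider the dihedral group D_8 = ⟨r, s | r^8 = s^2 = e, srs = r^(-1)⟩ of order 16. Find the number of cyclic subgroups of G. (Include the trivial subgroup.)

A cyclic subgroup of order d is generated by each of its φ(d) elements of order d, so the cyclic subgroups of order d number (#elements of order d)/φ(d).
Cyclic subgroups by order — order 1: 1; order 2: 9; order 4: 1; order 8: 1.
Total: 12.

12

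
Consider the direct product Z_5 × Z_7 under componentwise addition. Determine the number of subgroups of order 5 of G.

|G| = 35 and 5 | 35, so subgroups of order 5 are possible by Lagrange.
The subgroups of order 5 are: {(0,0), (1,0), (2,0), (3,0), (4,0)}.
So G has 1 subgroup of order 5.

1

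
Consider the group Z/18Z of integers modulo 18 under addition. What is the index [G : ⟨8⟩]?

|⟨8⟩| = 9 and |G| = 18.
By Lagrange, [G : H] = |G|/|H| = 18/9 = 2.

2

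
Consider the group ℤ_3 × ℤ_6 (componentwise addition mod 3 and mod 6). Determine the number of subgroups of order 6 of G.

4

|G| = 18 and 6 | 18, so subgroups of order 6 are possible by Lagrange.
The subgroups of order 6 are: {(0,0), (0,1), (0,2), (0,3), (0,4), (0,5)}; {(0,0), (0,3), (1,0), (1,3), (2,0), (2,3)}; {(0,0), (0,3), (1,1), (1,4), (2,2), (2,5)}; {(0,0), (0,3), (1,2), (1,5), (2,1), (2,4)}.
So G has 4 subgroups of order 6.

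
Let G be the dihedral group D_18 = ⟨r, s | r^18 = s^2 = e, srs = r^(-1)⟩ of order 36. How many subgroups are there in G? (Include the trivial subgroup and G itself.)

45

|G| = 36, so by Lagrange every subgroup order divides 36. Divisors: 1, 2, 3, 4, 6, 9, 12, 18, 36.
Subgroups by order — order 1: 1; order 2: 19; order 3: 1; order 4: 9; order 6: 7; order 9: 1; order 12: 3; order 18: 3; order 36: 1.
Total: 1 + 19 + 1 + 9 + 7 + 1 + 3 + 3 + 1 = 45.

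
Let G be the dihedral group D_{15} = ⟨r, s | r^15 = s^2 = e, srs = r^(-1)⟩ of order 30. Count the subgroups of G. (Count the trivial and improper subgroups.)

28

|G| = 30, so by Lagrange every subgroup order divides 30. Divisors: 1, 2, 3, 5, 6, 10, 15, 30.
Subgroups by order — order 1: 1; order 2: 15; order 3: 1; order 5: 1; order 6: 5; order 10: 3; order 15: 1; order 30: 1.
Total: 1 + 15 + 1 + 1 + 5 + 3 + 1 + 1 = 28.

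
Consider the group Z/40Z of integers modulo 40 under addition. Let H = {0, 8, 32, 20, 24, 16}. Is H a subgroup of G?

No

|H| = 6 does not divide |G| = 40, so by Lagrange H is not a subgroup.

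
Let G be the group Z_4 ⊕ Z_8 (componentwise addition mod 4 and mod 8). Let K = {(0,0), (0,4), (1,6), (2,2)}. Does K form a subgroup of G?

(2,2) ∈ K but its inverse (2,6) ∉ K, so K is not a subgroup.

No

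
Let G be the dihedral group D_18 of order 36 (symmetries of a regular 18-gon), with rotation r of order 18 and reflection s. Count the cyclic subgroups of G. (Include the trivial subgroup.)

24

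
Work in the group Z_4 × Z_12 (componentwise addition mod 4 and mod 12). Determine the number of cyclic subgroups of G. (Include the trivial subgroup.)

Each element a generates a cyclic subgroup ⟨a⟩; distinct elements may generate the same one (a cyclic group of order d has φ(d) generators).
Cyclic subgroups by order — order 1: 1; order 2: 3; order 3: 1; order 4: 6; order 6: 3; order 12: 6.
Total: 20.

20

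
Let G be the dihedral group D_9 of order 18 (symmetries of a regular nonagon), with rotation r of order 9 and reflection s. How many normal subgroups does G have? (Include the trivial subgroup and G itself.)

4

G has 16 subgroups. Checking conjugation-invariance by order — order 1: 1/1 normal; order 2: 0/9 normal; order 3: 1/1 normal; order 6: 0/3 normal; order 9: 1/1 normal; order 18: 1/1 normal.
Total normal subgroups: 4.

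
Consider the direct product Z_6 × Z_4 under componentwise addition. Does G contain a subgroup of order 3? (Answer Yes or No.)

3 | 24. A subgroup of order 3 is {(0,0), (2,0), (4,0)}.

Yes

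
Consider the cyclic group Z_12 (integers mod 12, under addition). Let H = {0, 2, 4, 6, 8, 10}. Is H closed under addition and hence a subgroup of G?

|H| = 6 divides |G| = 12, consistent with Lagrange.
H contains the identity, every element's inverse is in H, and H is closed under +: it is a subgroup.
In fact H = ⟨2⟩.

Yes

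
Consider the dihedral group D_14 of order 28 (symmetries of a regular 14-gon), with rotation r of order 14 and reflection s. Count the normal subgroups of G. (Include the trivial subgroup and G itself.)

7

G has 28 subgroups. Checking conjugation-invariance by order — order 1: 1/1 normal; order 2: 1/15 normal; order 4: 0/7 normal; order 7: 1/1 normal; order 14: 3/3 normal; order 28: 1/1 normal.
Total normal subgroups: 7.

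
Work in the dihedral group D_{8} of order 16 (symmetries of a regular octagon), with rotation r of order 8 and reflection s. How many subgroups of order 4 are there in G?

|G| = 16 and 4 | 16, so subgroups of order 4 are possible by Lagrange.
The subgroups of order 4 are: {e, r^2, r^4, r^6}; {e, r^4, r^2s, r^6s}; {e, r^4, r^3s, r^7s}; {e, r^4, s, r^4s}; … (5 in all).
So G has 5 subgroups of order 4.

5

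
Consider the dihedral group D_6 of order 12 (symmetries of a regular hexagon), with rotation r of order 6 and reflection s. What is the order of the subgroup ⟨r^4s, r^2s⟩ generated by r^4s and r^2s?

6

|⟨r^4s⟩| = 2 and |⟨r^2s⟩| = 2, so |H| is a multiple of lcm(2, 2) = 2 and divides |G| = 12.
Closing under the operation: H = {e, r^2, r^4, s, r^2s, r^4s}, so |H| = 6.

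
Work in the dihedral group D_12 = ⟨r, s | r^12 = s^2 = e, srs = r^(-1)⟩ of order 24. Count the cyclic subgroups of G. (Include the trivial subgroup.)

18

Each element a generates a cyclic subgroup ⟨a⟩; distinct elements may generate the same one (a cyclic group of order d has φ(d) generators).
Cyclic subgroups by order — order 1: 1; order 2: 13; order 3: 1; order 4: 1; order 6: 1; order 12: 1.
Total: 18.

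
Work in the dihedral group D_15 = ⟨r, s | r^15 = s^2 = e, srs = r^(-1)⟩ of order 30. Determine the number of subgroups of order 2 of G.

15

|G| = 30 and 2 | 30, so subgroups of order 2 are possible by Lagrange.
The subgroups of order 2 are: {e, r^10s}; {e, r^11s}; {e, r^12s}; {e, r^13s}; … (15 in all).
So G has 15 subgroups of order 2.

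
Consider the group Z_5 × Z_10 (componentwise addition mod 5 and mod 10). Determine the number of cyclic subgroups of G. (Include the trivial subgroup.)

14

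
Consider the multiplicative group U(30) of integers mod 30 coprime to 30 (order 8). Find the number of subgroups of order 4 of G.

3

|G| = 8 and 4 | 8, so subgroups of order 4 are possible by Lagrange.
The subgroups of order 4 are: {1, 11, 19, 29}; {1, 7, 13, 19}; {1, 17, 19, 23}.
So G has 3 subgroups of order 4.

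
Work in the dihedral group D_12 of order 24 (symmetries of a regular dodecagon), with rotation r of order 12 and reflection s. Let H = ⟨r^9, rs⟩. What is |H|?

8

|⟨r^9⟩| = 4 and |⟨rs⟩| = 2, so |H| is a multiple of lcm(4, 2) = 4 and divides |G| = 24.
Closing under the operation: H = {e, r^3, r^6, r^9, rs, r^4s, r^7s, r^10s}, so |H| = 8.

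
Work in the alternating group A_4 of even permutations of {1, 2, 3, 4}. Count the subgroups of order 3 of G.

|G| = 12 and 3 | 12, so subgroups of order 3 are possible by Lagrange.
The subgroups of order 3 are: {e, (1 2 3), (1 3 2)}; {e, (1 2 4), (1 4 2)}; {e, (1 3 4), (1 4 3)}; {e, (2 3 4), (2 4 3)}.
So G has 4 subgroups of order 3.

4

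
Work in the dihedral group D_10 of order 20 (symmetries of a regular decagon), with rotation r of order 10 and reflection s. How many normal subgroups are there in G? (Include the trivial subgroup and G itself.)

7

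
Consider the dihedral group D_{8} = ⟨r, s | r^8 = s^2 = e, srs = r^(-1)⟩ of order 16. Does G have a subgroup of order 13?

No

13 does not divide |G| = 16, so by Lagrange no subgroup of order 13 exists.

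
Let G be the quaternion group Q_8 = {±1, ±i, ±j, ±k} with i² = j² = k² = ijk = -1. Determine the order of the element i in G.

Computing powers of i: the smallest k with (i)^k = e is k = 4.

4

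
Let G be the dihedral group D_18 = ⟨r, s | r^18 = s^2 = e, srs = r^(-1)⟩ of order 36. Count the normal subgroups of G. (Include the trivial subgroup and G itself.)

9

G has 45 subgroups. Checking conjugation-invariance by order — order 1: 1/1 normal; order 2: 1/19 normal; order 3: 1/1 normal; order 4: 0/9 normal; order 6: 1/7 normal; order 9: 1/1 normal; order 12: 0/3 normal; order 18: 3/3 normal; order 36: 1/1 normal.
Total normal subgroups: 9.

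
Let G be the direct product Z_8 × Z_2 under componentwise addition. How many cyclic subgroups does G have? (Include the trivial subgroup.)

8

Each element a generates a cyclic subgroup ⟨a⟩; distinct elements may generate the same one (a cyclic group of order d has φ(d) generators).
Cyclic subgroups by order — order 1: 1; order 2: 3; order 4: 2; order 8: 2.
Total: 8.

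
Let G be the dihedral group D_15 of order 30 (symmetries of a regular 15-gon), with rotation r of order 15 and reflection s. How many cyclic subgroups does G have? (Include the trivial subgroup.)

Each element a generates a cyclic subgroup ⟨a⟩; distinct elements may generate the same one (a cyclic group of order d has φ(d) generators).
Cyclic subgroups by order — order 1: 1; order 2: 15; order 3: 1; order 5: 1; order 15: 1.
Total: 19.

19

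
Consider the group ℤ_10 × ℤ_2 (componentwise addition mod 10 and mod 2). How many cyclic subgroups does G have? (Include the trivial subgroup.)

8

Each element a generates a cyclic subgroup ⟨a⟩; distinct elements may generate the same one (a cyclic group of order d has φ(d) generators).
Cyclic subgroups by order — order 1: 1; order 2: 3; order 5: 1; order 10: 3.
Total: 8.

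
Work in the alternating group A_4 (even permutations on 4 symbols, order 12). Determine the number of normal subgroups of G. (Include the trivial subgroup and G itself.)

3

G has 10 subgroups. Checking conjugation-invariance by order — order 1: 1/1 normal; order 2: 0/3 normal; order 3: 0/4 normal; order 4: 1/1 normal; order 12: 1/1 normal.
Total normal subgroups: 3.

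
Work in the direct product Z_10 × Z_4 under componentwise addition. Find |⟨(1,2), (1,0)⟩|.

20

|⟨(1,2)⟩| = 10 and |⟨(1,0)⟩| = 10, so |H| is a multiple of lcm(10, 10) = 10 and divides |G| = 40.
Closing under the operation: H = {(0,0), (0,2), (1,0), (1,2), (2,0), (2,2), (3,0), (3,2), (4,0), (4,2), (5,0), (5,2), (6,0), (6,2), (7,0), (7,2), (8,0), (8,2), (9,0), (9,2)}, so |H| = 20.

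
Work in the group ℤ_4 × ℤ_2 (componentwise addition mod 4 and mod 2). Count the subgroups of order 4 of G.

|G| = 8 and 4 | 8, so subgroups of order 4 are possible by Lagrange.
The subgroups of order 4 are: {(0,0), (0,1), (2,0), (2,1)}; {(0,0), (1,0), (2,0), (3,0)}; {(0,0), (1,1), (2,0), (3,1)}.
So G has 3 subgroups of order 4.

3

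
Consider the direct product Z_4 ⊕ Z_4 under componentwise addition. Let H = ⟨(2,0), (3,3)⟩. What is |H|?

|⟨(2,0)⟩| = 2 and |⟨(3,3)⟩| = 4, so |H| is a multiple of lcm(2, 4) = 4 and divides |G| = 16.
Closing under the operation: H = {(0,0), (0,2), (1,1), (1,3), (2,0), (2,2), (3,1), (3,3)}, so |H| = 8.

8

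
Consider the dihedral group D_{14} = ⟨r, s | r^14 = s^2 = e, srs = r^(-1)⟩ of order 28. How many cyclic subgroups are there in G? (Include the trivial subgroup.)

18

Each element a generates a cyclic subgroup ⟨a⟩; distinct elements may generate the same one (a cyclic group of order d has φ(d) generators).
Cyclic subgroups by order — order 1: 1; order 2: 15; order 7: 1; order 14: 1.
Total: 18.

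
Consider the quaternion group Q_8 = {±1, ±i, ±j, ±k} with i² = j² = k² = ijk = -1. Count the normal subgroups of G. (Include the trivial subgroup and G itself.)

G has 6 subgroups. Checking conjugation-invariance by order — order 1: 1/1 normal; order 2: 1/1 normal; order 4: 3/3 normal; order 8: 1/1 normal.
Total normal subgroups: 6.

6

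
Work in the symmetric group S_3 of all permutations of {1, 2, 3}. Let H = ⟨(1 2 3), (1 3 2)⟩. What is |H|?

3

|⟨(1 2 3)⟩| = 3 and |⟨(1 3 2)⟩| = 3, so |H| is a multiple of lcm(3, 3) = 3 and divides |G| = 6.
Closing under the operation: H = {e, (1 2 3), (1 3 2)}, so |H| = 3.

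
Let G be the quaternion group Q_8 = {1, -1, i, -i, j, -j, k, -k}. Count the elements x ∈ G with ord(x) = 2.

1

The elements of order 2 are: -1.
That's 1.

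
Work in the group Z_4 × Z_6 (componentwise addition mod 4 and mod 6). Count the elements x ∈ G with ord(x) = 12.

8

An element (a,b) has order lcm(ord(a), ord(b)); count pairs with lcm equal to 12.
Enumerating gives 8 such elements.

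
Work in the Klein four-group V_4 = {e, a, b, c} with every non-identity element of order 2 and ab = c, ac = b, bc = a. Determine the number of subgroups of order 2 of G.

3

|G| = 4 and 2 | 4, so subgroups of order 2 are possible by Lagrange.
The subgroups of order 2 are: {e, a}; {e, b}; {e, c}.
So G has 3 subgroups of order 2.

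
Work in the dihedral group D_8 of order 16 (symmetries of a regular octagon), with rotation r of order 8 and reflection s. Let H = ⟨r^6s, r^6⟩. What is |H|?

8

|⟨r^6s⟩| = 2 and |⟨r^6⟩| = 4, so |H| is a multiple of lcm(2, 4) = 4 and divides |G| = 16.
Closing under the operation: H = {e, r^2, r^4, r^6, s, r^2s, r^4s, r^6s}, so |H| = 8.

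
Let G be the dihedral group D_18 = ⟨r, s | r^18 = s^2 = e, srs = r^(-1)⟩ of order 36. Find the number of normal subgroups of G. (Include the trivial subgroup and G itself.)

9

G has 45 subgroups. Checking conjugation-invariance by order — order 1: 1/1 normal; order 2: 1/19 normal; order 3: 1/1 normal; order 4: 0/9 normal; order 6: 1/7 normal; order 9: 1/1 normal; order 12: 0/3 normal; order 18: 3/3 normal; order 36: 1/1 normal.
Total normal subgroups: 9.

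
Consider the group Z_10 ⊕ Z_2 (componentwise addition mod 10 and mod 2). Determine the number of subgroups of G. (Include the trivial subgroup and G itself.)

10

|G| = 20, so by Lagrange every subgroup order divides 20. Divisors: 1, 2, 4, 5, 10, 20.
Subgroups by order — order 1: 1; order 2: 3; order 4: 1; order 5: 1; order 10: 3; order 20: 1.
Total: 1 + 3 + 1 + 1 + 3 + 1 = 10.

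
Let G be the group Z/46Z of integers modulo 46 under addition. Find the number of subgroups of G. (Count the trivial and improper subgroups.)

4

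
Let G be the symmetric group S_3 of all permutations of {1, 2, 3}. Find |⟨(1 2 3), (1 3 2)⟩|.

3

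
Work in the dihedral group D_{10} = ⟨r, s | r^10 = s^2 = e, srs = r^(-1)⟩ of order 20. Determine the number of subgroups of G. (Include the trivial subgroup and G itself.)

22

|G| = 20, so by Lagrange every subgroup order divides 20. Divisors: 1, 2, 4, 5, 10, 20.
Subgroups by order — order 1: 1; order 2: 11; order 4: 5; order 5: 1; order 10: 3; order 20: 1.
Total: 1 + 11 + 5 + 1 + 3 + 1 = 22.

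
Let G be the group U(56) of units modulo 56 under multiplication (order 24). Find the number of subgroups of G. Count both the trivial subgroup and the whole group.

|G| = 24, so by Lagrange every subgroup order divides 24. Divisors: 1, 2, 3, 4, 6, 8, 12, 24.
Subgroups by order — order 1: 1; order 2: 7; order 3: 1; order 4: 7; order 6: 7; order 8: 1; order 12: 7; order 24: 1.
Total: 1 + 7 + 1 + 7 + 7 + 1 + 7 + 1 = 32.

32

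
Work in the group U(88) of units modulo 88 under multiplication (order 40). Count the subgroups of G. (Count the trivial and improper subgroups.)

32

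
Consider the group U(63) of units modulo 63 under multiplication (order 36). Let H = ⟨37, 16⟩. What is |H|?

9

|⟨37⟩| = 3 and |⟨16⟩| = 3, so |H| is a multiple of lcm(3, 3) = 3 and divides |G| = 36.
Closing under the operation: H = {1, 4, 16, 22, 25, 37, 43, 46, 58}, so |H| = 9.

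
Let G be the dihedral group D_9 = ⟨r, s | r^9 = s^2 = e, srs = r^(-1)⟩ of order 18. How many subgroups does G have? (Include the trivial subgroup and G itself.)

|G| = 18, so by Lagrange every subgroup order divides 18. Divisors: 1, 2, 3, 6, 9, 18.
Subgroups by order — order 1: 1; order 2: 9; order 3: 1; order 6: 3; order 9: 1; order 18: 1.
Total: 1 + 9 + 1 + 3 + 1 + 1 = 16.

16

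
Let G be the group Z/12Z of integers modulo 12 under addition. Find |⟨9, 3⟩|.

4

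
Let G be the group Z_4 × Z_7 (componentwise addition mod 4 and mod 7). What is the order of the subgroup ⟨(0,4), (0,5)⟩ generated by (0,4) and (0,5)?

|⟨(0,4)⟩| = 7 and |⟨(0,5)⟩| = 7, so |H| is a multiple of lcm(7, 7) = 7 and divides |G| = 28.
Closing under the operation: H = {(0,0), (0,1), (0,2), (0,3), (0,4), (0,5), (0,6)}, so |H| = 7.

7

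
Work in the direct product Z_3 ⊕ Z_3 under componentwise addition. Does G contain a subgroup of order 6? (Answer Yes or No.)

No

6 does not divide |G| = 9, so by Lagrange no subgroup of order 6 exists.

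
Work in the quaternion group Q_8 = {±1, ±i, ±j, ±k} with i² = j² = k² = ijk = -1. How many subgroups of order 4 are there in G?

3

|G| = 8 and 4 | 8, so subgroups of order 4 are possible by Lagrange.
The subgroups of order 4 are: {1, -1, i, -i}; {1, -1, j, -j}; {1, -1, k, -k}.
So G has 3 subgroups of order 4.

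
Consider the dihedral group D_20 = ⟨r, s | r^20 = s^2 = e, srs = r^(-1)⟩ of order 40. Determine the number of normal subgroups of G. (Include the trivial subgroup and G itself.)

G has 48 subgroups. Checking conjugation-invariance by order — order 1: 1/1 normal; order 2: 1/21 normal; order 4: 1/11 normal; order 5: 1/1 normal; order 8: 0/5 normal; order 10: 1/5 normal; order 20: 3/3 normal; order 40: 1/1 normal.
Total normal subgroups: 9.

9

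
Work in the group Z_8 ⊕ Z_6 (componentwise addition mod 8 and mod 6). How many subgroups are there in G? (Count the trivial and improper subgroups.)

22

|G| = 48, so by Lagrange every subgroup order divides 48. Divisors: 1, 2, 3, 4, 6, 8, 12, 16, 24, 48.
Subgroups by order — order 1: 1; order 2: 3; order 3: 1; order 4: 3; order 6: 3; order 8: 3; order 12: 3; order 16: 1; order 24: 3; order 48: 1.
Total: 1 + 3 + 1 + 3 + 3 + 3 + 3 + 1 + 3 + 1 = 22.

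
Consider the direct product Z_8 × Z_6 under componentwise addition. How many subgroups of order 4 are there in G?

|G| = 48 and 4 | 48, so subgroups of order 4 are possible by Lagrange.
The subgroups of order 4 are: {(0,0), (0,3), (4,0), (4,3)}; {(0,0), (2,0), (4,0), (6,0)}; {(0,0), (2,3), (4,0), (6,3)}.
So G has 3 subgroups of order 4.

3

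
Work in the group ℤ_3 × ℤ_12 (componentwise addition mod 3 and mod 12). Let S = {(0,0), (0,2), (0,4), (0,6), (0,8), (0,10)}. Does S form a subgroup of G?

|S| = 6 divides |G| = 36, consistent with Lagrange.
S contains the identity, every element's inverse is in S, and S is closed under +: it is a subgroup.
In fact S = ⟨(0,2)⟩.

Yes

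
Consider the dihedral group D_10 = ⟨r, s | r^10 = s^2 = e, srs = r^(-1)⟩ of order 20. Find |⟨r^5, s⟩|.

4

|⟨r^5⟩| = 2 and |⟨s⟩| = 2, so |H| is a multiple of lcm(2, 2) = 2 and divides |G| = 20.
Closing under the operation: H = {e, r^5, s, r^5s}, so |H| = 4.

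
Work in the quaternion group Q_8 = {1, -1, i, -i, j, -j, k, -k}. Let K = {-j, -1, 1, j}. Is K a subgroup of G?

Yes

|K| = 4 divides |G| = 8, consistent with Lagrange.
K contains the identity, every element's inverse is in K, and K is closed under ·: it is a subgroup.
In fact K = ⟨j⟩.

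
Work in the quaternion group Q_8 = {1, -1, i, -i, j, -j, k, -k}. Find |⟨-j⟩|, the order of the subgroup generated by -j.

Computing powers of -j: the smallest k with (-j)^k = e is k = 4.

4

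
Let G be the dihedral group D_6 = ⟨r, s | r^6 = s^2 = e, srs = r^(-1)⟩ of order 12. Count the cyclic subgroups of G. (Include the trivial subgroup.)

10

A cyclic subgroup of order d is generated by each of its φ(d) elements of order d, so the cyclic subgroups of order d number (#elements of order d)/φ(d).
Cyclic subgroups by order — order 1: 1; order 2: 7; order 3: 1; order 6: 1.
Total: 10.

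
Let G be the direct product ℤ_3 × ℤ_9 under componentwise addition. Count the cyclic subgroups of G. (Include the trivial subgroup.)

Each element a generates a cyclic subgroup ⟨a⟩; distinct elements may generate the same one (a cyclic group of order d has φ(d) generators).
Cyclic subgroups by order — order 1: 1; order 3: 4; order 9: 3.
Total: 8.

8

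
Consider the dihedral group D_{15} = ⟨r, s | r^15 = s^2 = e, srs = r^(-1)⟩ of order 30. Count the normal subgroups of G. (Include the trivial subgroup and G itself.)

5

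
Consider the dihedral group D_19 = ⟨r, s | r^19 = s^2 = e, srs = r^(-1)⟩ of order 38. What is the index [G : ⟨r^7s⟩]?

19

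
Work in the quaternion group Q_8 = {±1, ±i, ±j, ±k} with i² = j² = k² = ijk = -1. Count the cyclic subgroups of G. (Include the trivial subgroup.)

5

Each element a generates a cyclic subgroup ⟨a⟩; distinct elements may generate the same one (a cyclic group of order d has φ(d) generators).
Cyclic subgroups by order — order 1: 1; order 2: 1; order 4: 3.
Total: 5.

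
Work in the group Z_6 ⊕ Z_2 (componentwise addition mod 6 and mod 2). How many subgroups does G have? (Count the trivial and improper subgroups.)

|G| = 12, so by Lagrange every subgroup order divides 12. Divisors: 1, 2, 3, 4, 6, 12.
Subgroups by order — order 1: 1; order 2: 3; order 3: 1; order 4: 1; order 6: 3; order 12: 1.
Total: 1 + 3 + 1 + 1 + 3 + 1 = 10.

10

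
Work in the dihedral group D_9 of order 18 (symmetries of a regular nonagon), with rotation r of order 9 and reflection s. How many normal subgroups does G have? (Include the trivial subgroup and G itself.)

4

G has 16 subgroups. Checking conjugation-invariance by order — order 1: 1/1 normal; order 2: 0/9 normal; order 3: 1/1 normal; order 6: 0/3 normal; order 9: 1/1 normal; order 18: 1/1 normal.
Total normal subgroups: 4.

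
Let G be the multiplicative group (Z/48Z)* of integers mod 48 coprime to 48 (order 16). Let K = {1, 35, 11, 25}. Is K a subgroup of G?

Yes

|K| = 4 divides |G| = 16, consistent with Lagrange.
K contains the identity, every element's inverse is in K, and K is closed under ·: it is a subgroup.
In fact K = ⟨11⟩.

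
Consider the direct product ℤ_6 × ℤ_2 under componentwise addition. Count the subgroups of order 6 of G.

3

|G| = 12 and 6 | 12, so subgroups of order 6 are possible by Lagrange.
The subgroups of order 6 are: {(0,0), (0,1), (2,0), (2,1), (4,0), (4,1)}; {(0,0), (1,0), (2,0), (3,0), (4,0), (5,0)}; {(0,0), (1,1), (2,0), (3,1), (4,0), (5,1)}.
So G has 3 subgroups of order 6.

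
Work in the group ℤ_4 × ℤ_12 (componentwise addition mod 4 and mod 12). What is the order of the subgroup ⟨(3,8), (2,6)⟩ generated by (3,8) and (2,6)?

|⟨(3,8)⟩| = 12 and |⟨(2,6)⟩| = 2, so |H| is a multiple of lcm(12, 2) = 12 and divides |G| = 48.
Closing under the operation: H = {(0,0), (0,2), (0,4), (0,6), (0,8), (0,10), (1,0), (1,2), (1,4), (1,6), (1,8), (1,10), (2,0), (2,2), (2,4), (2,6), (2,8), (2,10), (3,0), (3,2), (3,4), (3,6), (3,8), (3,10)}, so |H| = 24.

24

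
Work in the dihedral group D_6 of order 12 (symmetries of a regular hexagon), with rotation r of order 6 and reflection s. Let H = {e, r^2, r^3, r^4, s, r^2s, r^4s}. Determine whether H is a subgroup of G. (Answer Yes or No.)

No

|H| = 7 does not divide |G| = 12, so by Lagrange H is not a subgroup.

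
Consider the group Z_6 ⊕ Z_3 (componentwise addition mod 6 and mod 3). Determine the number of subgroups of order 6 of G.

4

|G| = 18 and 6 | 18, so subgroups of order 6 are possible by Lagrange.
The subgroups of order 6 are: {(0,0), (0,1), (0,2), (3,0), (3,1), (3,2)}; {(0,0), (1,0), (2,0), (3,0), (4,0), (5,0)}; {(0,0), (1,1), (2,2), (3,0), (4,1), (5,2)}; {(0,0), (1,2), (2,1), (3,0), (4,2), (5,1)}.
So G has 4 subgroups of order 6.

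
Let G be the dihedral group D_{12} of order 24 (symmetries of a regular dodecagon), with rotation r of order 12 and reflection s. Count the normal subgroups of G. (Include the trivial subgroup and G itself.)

G has 34 subgroups. Checking conjugation-invariance by order — order 1: 1/1 normal; order 2: 1/13 normal; order 3: 1/1 normal; order 4: 1/7 normal; order 6: 1/5 normal; order 8: 0/3 normal; order 12: 3/3 normal; order 24: 1/1 normal.
Total normal subgroups: 9.

9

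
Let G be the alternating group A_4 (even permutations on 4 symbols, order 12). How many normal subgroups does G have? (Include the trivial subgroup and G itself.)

3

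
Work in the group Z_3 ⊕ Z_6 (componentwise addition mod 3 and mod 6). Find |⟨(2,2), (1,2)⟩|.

|⟨(2,2)⟩| = 3 and |⟨(1,2)⟩| = 3, so |H| is a multiple of lcm(3, 3) = 3 and divides |G| = 18.
Closing under the operation: H = {(0,0), (0,2), (0,4), (1,0), (1,2), (1,4), (2,0), (2,2), (2,4)}, so |H| = 9.

9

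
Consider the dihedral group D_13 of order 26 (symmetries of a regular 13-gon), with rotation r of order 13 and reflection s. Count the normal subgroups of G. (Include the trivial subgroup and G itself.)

3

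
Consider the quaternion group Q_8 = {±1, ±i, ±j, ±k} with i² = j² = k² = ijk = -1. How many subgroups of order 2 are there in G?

|G| = 8 and 2 | 8, so subgroups of order 2 are possible by Lagrange.
The subgroups of order 2 are: {1, -1}.
So G has 1 subgroup of order 2.

1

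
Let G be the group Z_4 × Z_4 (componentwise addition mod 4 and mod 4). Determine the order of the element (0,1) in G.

4

The order of (0,1) in Z_4 × Z_4 is lcm(ord(0) in Z_4, ord(1) in Z_4).
ord(0) = 1 and ord(1) = 4, so |⟨(0,1)⟩| = lcm(1, 4) = 4.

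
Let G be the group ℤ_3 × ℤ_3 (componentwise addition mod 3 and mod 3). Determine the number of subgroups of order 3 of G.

4

|G| = 9 and 3 | 9, so subgroups of order 3 are possible by Lagrange.
The subgroups of order 3 are: {(0,0), (0,1), (0,2)}; {(0,0), (1,0), (2,0)}; {(0,0), (1,1), (2,2)}; {(0,0), (1,2), (2,1)}.
So G has 4 subgroups of order 3.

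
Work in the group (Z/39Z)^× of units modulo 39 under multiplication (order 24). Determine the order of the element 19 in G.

Compute successive powers of 19 mod 39: 19, 10, 34, 22, 28, 25, 7, 16, …; 19^12 ≡ 1 (mod 39).
So |⟨19⟩| = 12.

12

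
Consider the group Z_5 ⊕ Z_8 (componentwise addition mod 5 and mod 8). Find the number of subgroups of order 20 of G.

1

|G| = 40 and 20 | 40, so subgroups of order 20 are possible by Lagrange.
The subgroups of order 20 are: {(0,0), (0,2), (0,4), (0,6), (1,0), (1,2), (1,4), (1,6), (2,0), (2,2), (2,4), (2,6), (3,0), (3,2), (3,4), (3,6), (4,0), (4,2), (4,4), (4,6)}.
So G has 1 subgroup of order 20.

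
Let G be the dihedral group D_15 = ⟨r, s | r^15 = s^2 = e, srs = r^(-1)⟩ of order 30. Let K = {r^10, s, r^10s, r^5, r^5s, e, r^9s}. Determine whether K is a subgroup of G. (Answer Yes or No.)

No

|K| = 7 does not divide |G| = 30, so by Lagrange K is not a subgroup.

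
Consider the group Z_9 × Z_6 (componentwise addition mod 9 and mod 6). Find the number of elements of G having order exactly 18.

An element (a,b) has order lcm(ord(a), ord(b)); count pairs with lcm equal to 18.
Enumerating gives 18 such elements.

18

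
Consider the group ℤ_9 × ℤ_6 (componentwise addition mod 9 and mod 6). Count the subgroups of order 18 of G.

4

|G| = 54 and 18 | 54, so subgroups of order 18 are possible by Lagrange.
The subgroups of order 18 are: {(0,0), (0,1), (0,2), (0,3), (0,4), (0,5), (3,0), (3,1), (3,2), (3,3), (3,4), (3,5), (6,0), (6,1), (6,2), (6,3), (6,4), (6,5)}; {(0,0), (0,3), (1,0), (1,3), (2,0), (2,3), (3,0), (3,3), (4,0), (4,3), (5,0), (5,3), (6,0), (6,3), (7,0), (7,3), (8,0), (8,3)}; {(0,0), (0,3), (1,1), (1,4), (2,2), (2,5), (3,0), (3,3), (4,1), (4,4), (5,2), (5,5), (6,0), (6,3), (7,1), (7,4), (8,2), (8,5)}; {(0,0), (0,3), (1,2), (1,5), (2,1), (2,4), (3,0), (3,3), (4,2), (4,5), (5,1), (5,4), (6,0), (6,3), (7,2), (7,5), (8,1), (8,4)}.
So G has 4 subgroups of order 18.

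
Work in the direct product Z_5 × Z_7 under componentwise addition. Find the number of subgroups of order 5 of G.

1

|G| = 35 and 5 | 35, so subgroups of order 5 are possible by Lagrange.
The subgroups of order 5 are: {(0,0), (1,0), (2,0), (3,0), (4,0)}.
So G has 1 subgroup of order 5.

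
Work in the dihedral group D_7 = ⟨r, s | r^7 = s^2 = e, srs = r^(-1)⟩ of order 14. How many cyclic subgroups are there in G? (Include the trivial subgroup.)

A cyclic subgroup of order d is generated by each of its φ(d) elements of order d, so the cyclic subgroups of order d number (#elements of order d)/φ(d).
Cyclic subgroups by order — order 1: 1; order 2: 7; order 7: 1.
Total: 9.

9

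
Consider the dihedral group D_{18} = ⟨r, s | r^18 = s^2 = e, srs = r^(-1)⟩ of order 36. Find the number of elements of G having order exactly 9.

The elements of order 9 are: r^2, r^4, r^8, r^10, r^14, r^16.
That's 6.

6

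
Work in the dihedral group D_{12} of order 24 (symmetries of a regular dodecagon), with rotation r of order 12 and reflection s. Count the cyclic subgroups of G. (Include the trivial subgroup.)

18

A cyclic subgroup of order d is generated by each of its φ(d) elements of order d, so the cyclic subgroups of order d number (#elements of order d)/φ(d).
Cyclic subgroups by order — order 1: 1; order 2: 13; order 3: 1; order 4: 1; order 6: 1; order 12: 1.
Total: 18.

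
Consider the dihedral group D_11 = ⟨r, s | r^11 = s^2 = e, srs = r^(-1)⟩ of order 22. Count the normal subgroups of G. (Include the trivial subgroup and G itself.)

3

G has 14 subgroups. Checking conjugation-invariance by order — order 1: 1/1 normal; order 2: 0/11 normal; order 11: 1/1 normal; order 22: 1/1 normal.
Total normal subgroups: 3.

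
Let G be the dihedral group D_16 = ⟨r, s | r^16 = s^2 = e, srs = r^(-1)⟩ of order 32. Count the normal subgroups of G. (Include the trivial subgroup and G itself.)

G has 36 subgroups. Checking conjugation-invariance by order — order 1: 1/1 normal; order 2: 1/17 normal; order 4: 1/9 normal; order 8: 1/5 normal; order 16: 3/3 normal; order 32: 1/1 normal.
Total normal subgroups: 8.

8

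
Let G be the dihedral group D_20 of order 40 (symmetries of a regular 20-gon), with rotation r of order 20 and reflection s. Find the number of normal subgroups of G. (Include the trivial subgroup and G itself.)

G has 48 subgroups. Checking conjugation-invariance by order — order 1: 1/1 normal; order 2: 1/21 normal; order 4: 1/11 normal; order 5: 1/1 normal; order 8: 0/5 normal; order 10: 1/5 normal; order 20: 3/3 normal; order 40: 1/1 normal.
Total normal subgroups: 9.

9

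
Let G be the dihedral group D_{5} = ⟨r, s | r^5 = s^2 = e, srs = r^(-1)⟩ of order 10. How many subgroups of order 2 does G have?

|G| = 10 and 2 | 10, so subgroups of order 2 are possible by Lagrange.
The subgroups of order 2 are: {e, r^2s}; {e, r^3s}; {e, r^4s}; {e, rs}; … (5 in all).
So G has 5 subgroups of order 2.

5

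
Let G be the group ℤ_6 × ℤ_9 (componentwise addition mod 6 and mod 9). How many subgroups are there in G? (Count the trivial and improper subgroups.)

|G| = 54, so by Lagrange every subgroup order divides 54. Divisors: 1, 2, 3, 6, 9, 18, 27, 54.
Subgroups by order — order 1: 1; order 2: 1; order 3: 4; order 6: 4; order 9: 4; order 18: 4; order 27: 1; order 54: 1.
Total: 1 + 1 + 4 + 4 + 4 + 4 + 1 + 1 = 20.

20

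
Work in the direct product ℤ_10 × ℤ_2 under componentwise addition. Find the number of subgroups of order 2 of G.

3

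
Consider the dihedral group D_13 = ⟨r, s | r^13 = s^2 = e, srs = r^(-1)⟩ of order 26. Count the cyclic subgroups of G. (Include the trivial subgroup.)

Group the elements of G by the cyclic subgroup they generate; each cyclic subgroup of order d accounts for φ(d) elements.
Cyclic subgroups by order — order 1: 1; order 2: 13; order 13: 1.
Total: 15.

15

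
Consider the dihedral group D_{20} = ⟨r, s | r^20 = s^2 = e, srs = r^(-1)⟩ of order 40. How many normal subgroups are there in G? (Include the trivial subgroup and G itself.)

9

G has 48 subgroups. Checking conjugation-invariance by order — order 1: 1/1 normal; order 2: 1/21 normal; order 4: 1/11 normal; order 5: 1/1 normal; order 8: 0/5 normal; order 10: 1/5 normal; order 20: 3/3 normal; order 40: 1/1 normal.
Total normal subgroups: 9.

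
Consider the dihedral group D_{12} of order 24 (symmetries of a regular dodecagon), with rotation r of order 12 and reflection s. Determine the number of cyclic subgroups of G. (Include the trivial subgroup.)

A cyclic subgroup of order d is generated by each of its φ(d) elements of order d, so the cyclic subgroups of order d number (#elements of order d)/φ(d).
Cyclic subgroups by order — order 1: 1; order 2: 13; order 3: 1; order 4: 1; order 6: 1; order 12: 1.
Total: 18.

18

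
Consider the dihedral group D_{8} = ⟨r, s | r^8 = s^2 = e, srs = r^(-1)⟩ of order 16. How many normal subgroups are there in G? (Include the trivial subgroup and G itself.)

7

G has 19 subgroups. Checking conjugation-invariance by order — order 1: 1/1 normal; order 2: 1/9 normal; order 4: 1/5 normal; order 8: 3/3 normal; order 16: 1/1 normal.
Total normal subgroups: 7.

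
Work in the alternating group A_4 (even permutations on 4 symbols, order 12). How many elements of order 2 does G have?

3

The elements of order 2 are: (1 2)(3 4), (1 3)(2 4), (1 4)(2 3).
That's 3.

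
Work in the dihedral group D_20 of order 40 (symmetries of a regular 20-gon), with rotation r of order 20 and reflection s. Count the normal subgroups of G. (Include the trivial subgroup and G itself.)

9

G has 48 subgroups. Checking conjugation-invariance by order — order 1: 1/1 normal; order 2: 1/21 normal; order 4: 1/11 normal; order 5: 1/1 normal; order 8: 0/5 normal; order 10: 1/5 normal; order 20: 3/3 normal; order 40: 1/1 normal.
Total normal subgroups: 9.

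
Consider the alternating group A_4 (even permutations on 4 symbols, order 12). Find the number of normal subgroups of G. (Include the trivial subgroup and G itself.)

3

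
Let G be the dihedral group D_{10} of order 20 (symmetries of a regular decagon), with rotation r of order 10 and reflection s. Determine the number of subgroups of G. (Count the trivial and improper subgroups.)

22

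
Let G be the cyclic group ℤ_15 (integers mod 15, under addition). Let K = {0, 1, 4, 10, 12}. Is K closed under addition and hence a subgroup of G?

No

1 ∈ K but its inverse 14 ∉ K, so K is not a subgroup.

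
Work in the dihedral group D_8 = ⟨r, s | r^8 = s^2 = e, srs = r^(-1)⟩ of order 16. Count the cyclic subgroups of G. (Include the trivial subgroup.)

Each element a generates a cyclic subgroup ⟨a⟩; distinct elements may generate the same one (a cyclic group of order d has φ(d) generators).
Cyclic subgroups by order — order 1: 1; order 2: 9; order 4: 1; order 8: 1.
Total: 12.

12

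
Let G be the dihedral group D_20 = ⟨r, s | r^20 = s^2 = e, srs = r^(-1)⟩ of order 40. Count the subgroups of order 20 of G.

3

|G| = 40 and 20 | 40, so subgroups of order 20 are possible by Lagrange.
The subgroups of order 20 are: {e, r, r^2, r^3, r^4, r^5, r^6, r^7, r^8, r^9, r^10, r^11, r^12, r^13, r^14, r^15, r^16, r^17, r^18, r^19}; {e, r^2, r^4, r^6, r^8, r^10, r^12, r^14, r^16, r^18, s, r^2s, r^4s, r^6s, r^8s, r^10s, r^12s, r^14s, r^16s, r^18s}; {e, r^2, r^4, r^6, r^8, r^10, r^12, r^14, r^16, r^18, rs, r^3s, r^5s, r^7s, r^9s, r^11s, r^13s, r^15s, r^17s, r^19s}.
So G has 3 subgroups of order 20.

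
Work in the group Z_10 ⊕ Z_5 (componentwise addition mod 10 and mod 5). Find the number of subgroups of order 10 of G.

|G| = 50 and 10 | 50, so subgroups of order 10 are possible by Lagrange.
The subgroups of order 10 are: {(0,0), (0,1), (0,2), (0,3), (0,4), (5,0), (5,1), (5,2), (5,3), (5,4)}; {(0,0), (1,0), (2,0), (3,0), (4,0), (5,0), (6,0), (7,0), (8,0), (9,0)}; {(0,0), (1,1), (2,2), (3,3), (4,4), (5,0), (6,1), (7,2), (8,3), (9,4)}; {(0,0), (1,2), (2,4), (3,1), (4,3), (5,0), (6,2), (7,4), (8,1), (9,3)}; … (6 in all).
So G has 6 subgroups of order 10.

6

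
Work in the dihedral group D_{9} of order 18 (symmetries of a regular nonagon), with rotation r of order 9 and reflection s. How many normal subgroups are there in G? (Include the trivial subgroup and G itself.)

4

G has 16 subgroups. Checking conjugation-invariance by order — order 1: 1/1 normal; order 2: 0/9 normal; order 3: 1/1 normal; order 6: 0/3 normal; order 9: 1/1 normal; order 18: 1/1 normal.
Total normal subgroups: 4.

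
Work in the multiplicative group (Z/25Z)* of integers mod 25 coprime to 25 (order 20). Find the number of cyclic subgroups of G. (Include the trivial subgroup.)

6

Group the elements of G by the cyclic subgroup they generate; each cyclic subgroup of order d accounts for φ(d) elements.
Cyclic subgroups by order — order 1: 1; order 2: 1; order 4: 1; order 5: 1; order 10: 1; order 20: 1.
Total: 6.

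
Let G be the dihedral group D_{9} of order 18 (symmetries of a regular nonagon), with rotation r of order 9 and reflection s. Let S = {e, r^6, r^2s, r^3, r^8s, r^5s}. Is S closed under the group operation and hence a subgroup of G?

Yes

|S| = 6 divides |G| = 18, consistent with Lagrange.
S contains the identity, every element's inverse is in S, and S is closed under ·: it is a subgroup.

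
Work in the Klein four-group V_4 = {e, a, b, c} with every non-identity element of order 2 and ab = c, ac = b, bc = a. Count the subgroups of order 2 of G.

|G| = 4 and 2 | 4, so subgroups of order 2 are possible by Lagrange.
The subgroups of order 2 are: {e, a}; {e, b}; {e, c}.
So G has 3 subgroups of order 2.

3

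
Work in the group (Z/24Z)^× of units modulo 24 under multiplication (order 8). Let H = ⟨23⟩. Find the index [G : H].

4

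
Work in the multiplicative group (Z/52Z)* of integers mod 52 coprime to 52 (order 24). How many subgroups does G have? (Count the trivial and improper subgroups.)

|G| = 24, so by Lagrange every subgroup order divides 24. Divisors: 1, 2, 3, 4, 6, 8, 12, 24.
Subgroups by order — order 1: 1; order 2: 3; order 3: 1; order 4: 3; order 6: 3; order 8: 1; order 12: 3; order 24: 1.
Total: 1 + 3 + 1 + 3 + 3 + 1 + 3 + 1 = 16.

16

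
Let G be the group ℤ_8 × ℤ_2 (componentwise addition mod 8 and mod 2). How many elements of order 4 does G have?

4

An element (a,b) has order lcm(ord(a), ord(b)); count pairs with lcm equal to 4.
Enumerating gives 4 such elements.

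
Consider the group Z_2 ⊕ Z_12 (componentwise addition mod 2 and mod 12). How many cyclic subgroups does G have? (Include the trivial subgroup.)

Each element a generates a cyclic subgroup ⟨a⟩; distinct elements may generate the same one (a cyclic group of order d has φ(d) generators).
Cyclic subgroups by order — order 1: 1; order 2: 3; order 3: 1; order 4: 2; order 6: 3; order 12: 2.
Total: 12.

12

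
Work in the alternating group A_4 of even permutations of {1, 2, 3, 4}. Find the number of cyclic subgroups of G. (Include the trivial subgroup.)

A cyclic subgroup of order d is generated by each of its φ(d) elements of order d, so the cyclic subgroups of order d number (#elements of order d)/φ(d).
Cyclic subgroups by order — order 1: 1; order 2: 3; order 3: 4.
Total: 8.

8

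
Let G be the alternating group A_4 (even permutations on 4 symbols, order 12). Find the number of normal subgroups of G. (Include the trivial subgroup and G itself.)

3

G has 10 subgroups. Checking conjugation-invariance by order — order 1: 1/1 normal; order 2: 0/3 normal; order 3: 0/4 normal; order 4: 1/1 normal; order 12: 1/1 normal.
Total normal subgroups: 3.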